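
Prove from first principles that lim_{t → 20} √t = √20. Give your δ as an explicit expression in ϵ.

δ = min(20, √20·ϵ)

Fix ϵ > 0. We want δ > 0 such that 0 < |t − 20| < δ implies |√t − √20| < ϵ.
Rationalise: √t − √20 = (t − 20)/(√t + √20), so |√t − √20| = |t − 20|/(√t + √20).
Restrict δ ≤ 20 so that |t − 20| < 20 forces t > 0, and then √t + √20 > √20.
Hence |√t − √20| < |t − 20|/√20, which is < ϵ once |t − 20| < √20·ϵ.
Take δ = min(20, √20·ϵ). If 0 < |t − 20| < δ then t > 0 and |√t − √20| < |t − 20|/√20 < ϵ.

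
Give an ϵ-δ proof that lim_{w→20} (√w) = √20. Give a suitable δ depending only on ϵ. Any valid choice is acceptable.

Let ϵ > 0 be given. We want δ > 0 such that 0 < |w − 20| < δ implies |√w − √20| < ϵ.
Multiplying by the conjugate, |√w − √20| = |w − 20|/(√w + √20).
Restrict δ ≤ 20 so that |w − 20| < 20 forces w > 0, and then √w + √20 > √20.
Hence |√w − √20| < |w − 20|/√20, which is < ϵ once |w − 20| < √20·ϵ.
Take δ = min(20, √20·ϵ). If 0 < |w − 20| < δ then w > 0 and |√w − √20| < |w − 20|/√20 < ϵ.

δ = min(20, √20·ϵ)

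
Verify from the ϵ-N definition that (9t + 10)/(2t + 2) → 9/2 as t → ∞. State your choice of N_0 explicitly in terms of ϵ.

N_0 = (1/2)/ϵ

Fix ϵ > 0. We seek N_0 > 0 such that t > N_0 implies |(9t + 10)/(2t + 2) − (9/2)| < ϵ.
(9t + 10)/(2t + 2) − (9/2) = (2(9t + 10) − 9(2t + 2)) / (2(2t + 2)) = 2/(2(2t + 2)).
For t > 0 we have 2t + 2 > 2t, so |(9t + 10)/(2t + 2) − (9/2)| = 2/(2(2t + 2)) < 2/(2·2t) = (1/2)/t.
Thus |(9t + 10)/(2t + 2) − (9/2)| < ϵ whenever t > (1/2)/ϵ.
Take N_0 = (1/2)/ϵ. If t > N_0 then |(9t + 10)/(2t + 2) − (9/2)| < (1/2)/t < ϵ.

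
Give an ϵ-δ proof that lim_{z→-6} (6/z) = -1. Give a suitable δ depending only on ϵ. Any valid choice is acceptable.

δ = min(3, 3ϵ)

Fix ϵ > 0. We seek δ > 0 such that 0 < |z + 6| < δ implies |6/z + 1| < ϵ.
|6/z + 1| = 6·|-6 − z|/(6·|z|) = 6|z + 6|/(6|z|).
Require δ ≤ 3 so that |z| > 6 − 3 = 3, hence 6|z| > 18.
Then |6/z + 1| < 6|z + 6|/18, which is < ϵ when |z + 6| < 3ϵ.
Take δ = min(3, 3ϵ). Then 0 < |z + 6| < δ gives both |z + 6| < 3 and |z + 6| < 3ϵ, so |6/z + 1| < ϵ.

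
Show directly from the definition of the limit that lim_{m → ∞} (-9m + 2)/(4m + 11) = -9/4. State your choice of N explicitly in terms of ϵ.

N = (107/16)/ϵ

Let ϵ > 0. For m ≥ 1, |(-9m + 2)/(4m + 11) + 9/4| = |107|/(4(4m + 11)) = 107/(4(4m + 11)).
Since 4m + 11 ≥ 4m for m ≥ 1, this is ≤ 107/(4·4m) = (107/16)/m.
So |(-9m + 2)/(4m + 11) + 9/4| < ϵ whenever m > (107/16)/ϵ.
Take N = (107/16)/ϵ. If m > N then |(-9m + 2)/(4m + 11) + 9/4| ≤ (107/16)/m < ϵ.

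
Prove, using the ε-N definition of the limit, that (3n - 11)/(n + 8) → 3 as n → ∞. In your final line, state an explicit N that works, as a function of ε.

N = 35/ε

Fix ε > 0. For n ≥ 1, |(3n - 11)/(n + 8) − 3| = |-35|/((n + 8)) = 35/((n + 8)).
Since n + 8 ≥ n for n ≥ 1, this is ≤ 35/(n) = 35/n.
So |(3n - 11)/(n + 8) − 3| < ε whenever n > 35/ε.
Take N = 35/ε. If n > N then |(3n - 11)/(n + 8) − 3| ≤ 35/n < ε.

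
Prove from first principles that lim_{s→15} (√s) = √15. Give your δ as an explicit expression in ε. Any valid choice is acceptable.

δ = min(15, √15·ε)

Suppose ε > 0. We want δ > 0 such that 0 < |s − 15| < δ implies |√s − √15| < ε.
Multiplying by the conjugate, |√s − √15| = |s − 15|/(√s + √15).
Restrict δ ≤ 15 so that |s − 15| < 15 forces s > 0, and then √s + √15 > √15.
Hence |√s − √15| < |s − 15|/√15, which is < ε once |s − 15| < √15·ε.
Take δ = min(15, √15·ε). If 0 < |s − 15| < δ then s > 0 and |√s − √15| < |s − 15|/√15 < ε.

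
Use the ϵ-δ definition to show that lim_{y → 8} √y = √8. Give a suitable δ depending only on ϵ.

Let ϵ > 0. We want δ > 0 such that 0 < |y − 8| < δ implies |√y − √8| < ϵ.
Rationalise: √y − √8 = (y − 8)/(√y + √8), so |√y − √8| = |y − 8|/(√y + √8).
Restrict δ ≤ 8 so that |y − 8| < 8 forces y > 0, and then √y + √8 > √8.
Hence |√y − √8| < |y − 8|/√8, which is < ϵ once |y − 8| < √8·ϵ.
Take δ = min(8, √8·ϵ). If 0 < |y − 8| < δ then y > 0 and |√y − √8| < |y − 8|/√8 < ϵ.

δ = min(8, √8·ϵ)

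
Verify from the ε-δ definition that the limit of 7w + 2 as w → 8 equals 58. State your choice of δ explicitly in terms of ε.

Let ε > 0 be given. We need δ > 0 so that 0 < |w − 8| < δ implies |(7w + 2) − 58| < ε.
|(7w + 2) − 58| = |7w - 56| = 7|w − 8|.
Thus it suffices that |w − 8| < ε/7.
Take δ = ε/7. If 0 < |w − 8| < δ then |(7w + 2) − 58| = 7|w − 8| < 7·(ε/7) = ε.

δ = ε/7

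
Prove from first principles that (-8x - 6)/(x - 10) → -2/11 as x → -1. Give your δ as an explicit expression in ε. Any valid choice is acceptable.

Let ε > 0. We want δ > 0 with 0 < |x + 1| < δ ⇒ |(-8x - 6)/(x - 10) + 2/11| < ε.
Combining over a common denominator, (-8x - 6)/(x - 10) + 2/11 = [(-8x - 6)·(-11) − 2·(x - 10)] / [(-11)·(x - 10)] = 86(x + 1) / ((-11)(x - 10)).
So |(-8x - 6)/(x - 10) + 2/11| = 86|x + 1| / (11·|x − 10|).
Restrict δ ≤ 11/2. Then |x + 1| < 11/2 gives |x − 10| = |(x + 1) + (-11)| ≥ 11 − 11/2 = 11/2.
Hence |(-8x - 6)/(x - 10) + 2/11| < 86|x + 1|/(11·(11/2)) = (172/121)|x + 1|, which is < ε once |x + 1| < (121/172)ε.
Take δ = min(11/2, (121/172)ε). Then 0 < |x + 1| < δ forces both bounds, so |(-8x - 6)/(x - 10) + 2/11| < ε.

δ = min(11/2, (121/172)ε)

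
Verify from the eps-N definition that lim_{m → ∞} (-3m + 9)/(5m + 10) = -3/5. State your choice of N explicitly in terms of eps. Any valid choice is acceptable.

N = 3/eps

Suppose eps > 0. For m ≥ 1, |(-3m + 9)/(5m + 10) + 3/5| = |75|/(5(5m + 10)) = 75/(5(5m + 10)).
Since 5m + 10 ≥ 5m for m ≥ 1, this is ≤ 75/(5·5m) = 3/m.
So |(-3m + 9)/(5m + 10) + 3/5| < eps whenever m > 3/eps.
Take N = 3/eps. If m > N then |(-3m + 9)/(5m + 10) + 3/5| ≤ 3/m < eps.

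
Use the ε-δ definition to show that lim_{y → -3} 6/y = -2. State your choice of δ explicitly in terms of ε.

δ = min(3/2, (3/4)ε)

Let ε > 0. We seek δ > 0 such that 0 < |y + 3| < δ implies |6/y + 2| < ε.
|6/y + 2| = 6·|-3 − y|/(3·|y|) = 6|y + 3|/(3|y|).
Restrict δ ≤ 3/2. Then |y + 3| < 3/2 gives |y| > 3/2, so 3|y| > 9/2.
Then |6/y + 2| < 6|y + 3|/(9/2), which is < ε when |y + 3| < (3/4)ε.
Take δ = min(3/2, (3/4)ε). Then 0 < |y + 3| < δ gives both |y + 3| < 3/2 and |y + 3| < (3/4)ε, so |6/y + 2| < ε.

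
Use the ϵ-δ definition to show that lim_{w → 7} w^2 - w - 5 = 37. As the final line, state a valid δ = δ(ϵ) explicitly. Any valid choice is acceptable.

Let ϵ > 0. We want δ > 0 such that 0 < |w − 7| < δ implies |(w^2 - w - 5) − 37| < ϵ.
(w^2 - w - 5) − 37 = w^2 - w - 42 = (w − 7)(w + 6).
So |(w^2 - w - 5) − 37| = |w − 7|·|w + 6|.
Assume first that |w − 7| < 2, so |w| < 9. Then |w + 6| ≤ 9 + 6 = 15.
Hence |(w^2 - w - 5) − 37| ≤ 15|w − 7| < ϵ provided |w − 7| < ϵ/15.
Take δ = min(2, ϵ/15). Then 0 < |w − 7| < δ gives both |w − 7| < 2 and |w − 7| < ϵ/15, so |(w^2 - w - 5) − 37| < ϵ.

δ = min(2, ϵ/15)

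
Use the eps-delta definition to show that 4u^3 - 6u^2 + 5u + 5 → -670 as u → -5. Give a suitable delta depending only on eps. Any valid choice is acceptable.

delta = min(2, eps/513)

Suppose eps > 0. We want delta > 0 such that 0 < |u + 5| < delta implies |(4u^3 - 6u^2 + 5u + 5) + 670| < eps.
(4u^3 - 6u^2 + 5u + 5) + 670 = 4u^3 - 6u^2 + 5u + 675 = (u + 5)(4u^2 - 26u + 135).
So |(4u^3 - 6u^2 + 5u + 5) + 670| = |u + 5|·|4u^2 - 26u + 135|.
Assume first that |u + 5| < 2, so |u| < 7. Then |4u^2 - 26u + 135| ≤ 4·7^2 + 26·7 + 135 = 513.
Hence |(4u^3 - 6u^2 + 5u + 5) + 670| ≤ 513|u + 5| < eps provided |u + 5| < eps/513.
Take delta = min(2, eps/513). Then 0 < |u + 5| < delta gives both |u + 5| < 2 and |u + 5| < eps/513, so |(4u^3 - 6u^2 + 5u + 5) + 670| < eps.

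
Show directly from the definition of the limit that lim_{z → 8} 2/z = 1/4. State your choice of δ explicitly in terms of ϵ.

Suppose ϵ > 0. We seek δ > 0 such that 0 < |z − 8| < δ implies |2/z − (1/4)| < ϵ.
|2/z − (1/4)| = 2·|8 − z|/(8·|z|) = 2|z − 8|/(8|z|).
Restrict δ ≤ 4. Then |z − 8| < 4 gives |z| > 4, so 8|z| > 32.
Then |2/z − (1/4)| < 2|z − 8|/32, which is < ϵ when |z − 8| < 16ϵ.
Take δ = min(4, 16ϵ). Then 0 < |z − 8| < δ gives both |z − 8| < 4 and |z − 8| < 16ϵ, so |2/z − (1/4)| < ϵ.

δ = min(4, 16ϵ)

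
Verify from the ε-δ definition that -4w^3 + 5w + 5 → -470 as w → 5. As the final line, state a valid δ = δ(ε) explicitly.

Let ε > 0. We want δ > 0 such that 0 < |w − 5| < δ implies |(-4w^3 + 5w + 5) + 470| < ε.
(-4w^3 + 5w + 5) + 470 = -4w^3 + 5w + 475 = (w − 5)(-4w^2 - 20w - 95).
So |(-4w^3 + 5w + 5) + 470| = |w − 5|·|-4w^2 - 20w - 95|.
Assume first that |w − 5| < 2, so |w| < 7. Then |-4w^2 - 20w - 95| ≤ 4·7^2 + 20·7 + 95 = 431.
Hence |(-4w^3 + 5w + 5) + 470| ≤ 431|w − 5| < ε provided |w − 5| < ε/431.
Choosing δ = min(2, ε/431) ensures both conditions, hence |(-4w^3 + 5w + 5) + 470| < ε.

δ = min(2, ε/431)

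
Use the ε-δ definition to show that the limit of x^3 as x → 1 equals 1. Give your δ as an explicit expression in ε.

Fix ε > 0. We seek δ > 0 with 0 < |x − 1| < δ ⇒ |x^3 − 1| < ε.
Factor: x^3 − 1 = (x − 1)(x^2 + x + 1), so |x^3 − 1| = |x − 1|·|x^2 + x + 1|.
Impose δ ≤ 1 so that |x| < 2; then |x^2 + x + 1| ≤ 7.
Hence |x^3 − 1| ≤ 7|x − 1|, which is < ε once |x − 1| < ε/7.
Take δ = min(1, ε/7). If 0 < |x − 1| < δ then both bounds hold and |x^3 − 1| ≤ 7|x − 1| < 7·(ε/7) = ε.

δ = min(1, ε/7)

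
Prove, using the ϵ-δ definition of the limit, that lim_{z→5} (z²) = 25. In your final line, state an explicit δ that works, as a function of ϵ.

δ = min(1, ϵ/11)

Let ϵ > 0 be given. We seek δ > 0 with 0 < |z − 5| < δ ⇒ |z² − 25| < ϵ.
Factor: z² − 25 = (z − 5)(z + 5), so |z² − 25| = |z − 5|·|z + 5|.
Restrict δ ≤ 1. Then |z − 5| < 1 gives |z| < 6, so by the triangle inequality |z + 5| ≤ 6 + 5 = 11.
Hence |z² − 25| ≤ 11|z − 5|, which is < ϵ once |z − 5| < ϵ/11.
Take δ = min(1, ϵ/11). If 0 < |z − 5| < δ then both bounds hold and |z² − 25| ≤ 11|z − 5| < 11·(ϵ/11) = ϵ.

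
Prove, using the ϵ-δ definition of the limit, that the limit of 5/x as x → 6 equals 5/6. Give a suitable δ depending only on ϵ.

δ = min(3, (18/5)ϵ)

Let ϵ > 0. We seek δ > 0 such that 0 < |x − 6| < δ implies |5/x − (5/6)| < ϵ.
|5/x − (5/6)| = 5·|6 − x|/(6·|x|) = 5|x − 6|/(6|x|).
Restrict δ ≤ 3. Then |x − 6| < 3 gives |x| > 3, so 6|x| > 18.
Then |5/x − (5/6)| < 5|x − 6|/18, which is < ϵ when |x − 6| < (18/5)ϵ.
Take δ = min(3, (18/5)ϵ). Then 0 < |x − 6| < δ gives both |x − 6| < 3 and |x − 6| < (18/5)ϵ, so |5/x − (5/6)| < ϵ.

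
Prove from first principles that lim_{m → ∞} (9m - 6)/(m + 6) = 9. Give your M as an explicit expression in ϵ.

Fix ϵ > 0. For m ≥ 1, |(9m - 6)/(m + 6) − 9| = |-60|/((m + 6)) = 60/((m + 6)).
Since m + 6 ≥ m for m ≥ 1, this is ≤ 60/(m) = 60/m.
So |(9m - 6)/(m + 6) − 9| < ϵ whenever m > 60/ϵ.
Take M = 60/ϵ. If m > M then |(9m - 6)/(m + 6) − 9| ≤ 60/m < ϵ.

M = 60/ϵ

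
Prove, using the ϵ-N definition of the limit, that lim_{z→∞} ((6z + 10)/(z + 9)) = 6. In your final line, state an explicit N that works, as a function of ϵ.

N = 44/ϵ

Fix ϵ > 0. We seek N > 0 such that z > N implies |(6z + 10)/(z + 9) − 6| < ϵ.
(6z + 10)/(z + 9) − 6 = ((6z + 10) − 6(z + 9)) / ((z + 9)) = -44/((z + 9)).
For z > 0 we have z + 9 > z, so |(6z + 10)/(z + 9) − 6| = 44/((z + 9)) < 44/(z) = 44/z.
Thus |(6z + 10)/(z + 9) − 6| < ϵ whenever z > 44/ϵ.
Take N = 44/ϵ. If z > N then |(6z + 10)/(z + 9) − 6| < 44/z < ϵ.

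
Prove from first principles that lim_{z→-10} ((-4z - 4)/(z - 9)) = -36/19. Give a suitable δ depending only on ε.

δ = min(19/2, (361/80)ε)

Suppose ε > 0. We want δ > 0 with 0 < |z + 10| < δ ⇒ |(-4z - 4)/(z - 9) + 36/19| < ε.
Combining over a common denominator, (-4z - 4)/(z - 9) + 36/19 = [(-4z - 4)·(-19) − 36·(z - 9)] / [(-19)·(z - 9)] = 40(z + 10) / ((-19)(z - 9)).
So |(-4z - 4)/(z - 9) + 36/19| = 40|z + 10| / (19·|z − 9|).
Require δ ≤ 19/2, so |z − 9| ≥ |-19| − |z + 10| > 19 − 19/2 = 19/2.
Hence |(-4z - 4)/(z - 9) + 36/19| < 40|z + 10|/(19·(19/2)) = (80/361)|z + 10|, which is < ε once |z + 10| < (361/80)ε.
Take δ = min(19/2, (361/80)ε). Then 0 < |z + 10| < δ forces both bounds, so |(-4z - 4)/(z - 9) + 36/19| < ε.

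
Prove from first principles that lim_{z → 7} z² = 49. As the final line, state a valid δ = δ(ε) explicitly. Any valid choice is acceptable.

Let ε > 0. We seek δ > 0 with 0 < |z − 7| < δ ⇒ |z² − 49| < ε.
Factor: z² − 49 = (z − 7)(z + 7), so |z² − 49| = |z − 7|·|z + 7|.
Restrict δ ≤ 2. Then |z − 7| < 2 gives |z| < 9, so by the triangle inequality |z + 7| ≤ 9 + 7 = 16.
Hence |z² − 49| ≤ 16|z − 7|, which is < ε once |z − 7| < ε/16.
Take δ = min(2, ε/16). If 0 < |z − 7| < δ then both bounds hold and |z² − 49| ≤ 16|z − 7| < 16·(ε/16) = ε.

δ = min(2, ε/16)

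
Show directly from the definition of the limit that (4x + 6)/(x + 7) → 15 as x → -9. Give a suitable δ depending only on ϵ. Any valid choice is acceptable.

δ = min(1, (1/11)ϵ)

Let ϵ > 0. We want δ > 0 with 0 < |x + 9| < δ ⇒ |(4x + 6)/(x + 7) − 15| < ϵ.
Combining over a common denominator, (4x + 6)/(x + 7) − 15 = [(4x + 6)·(-2) − (-30)·(x + 7)] / [(-2)·(x + 7)] = 22(x + 9) / ((-2)(x + 7)).
So |(4x + 6)/(x + 7) − 15| = 22|x + 9| / (2·|x + 7|).
Restrict δ ≤ 1. Then |x + 9| < 1 gives |x + 7| = |(x + 9) + (-2)| ≥ 2 − 1 = 1.
Hence |(4x + 6)/(x + 7) − 15| < 22|x + 9|/(2·1) = 11|x + 9|, which is < ϵ once |x + 9| < (1/11)ϵ.
Take δ = min(1, (1/11)ϵ). Then 0 < |x + 9| < δ forces both bounds, so |(4x + 6)/(x + 7) − 15| < ϵ.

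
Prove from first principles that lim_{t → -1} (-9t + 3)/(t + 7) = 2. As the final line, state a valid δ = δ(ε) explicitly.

Suppose ε > 0. We want δ > 0 with 0 < |t + 1| < δ ⇒ |(-9t + 3)/(t + 7) − 2| < ε.
Combining over a common denominator, (-9t + 3)/(t + 7) − 2 = [(-9t + 3)·6 − 12·(t + 7)] / [6·(t + 7)] = -66(t + 1) / (6(t + 7)).
So |(-9t + 3)/(t + 7) − 2| = 66|t + 1| / (6·|t + 7|).
Restrict δ ≤ 3. Then |t + 1| < 3 gives |t + 7| = |(t + 1) + 6| ≥ 6 − 3 = 3.
Hence |(-9t + 3)/(t + 7) − 2| < 66|t + 1|/(6·3) = (11/3)|t + 1|, which is < ε once |t + 1| < (3/11)ε.
Take δ = min(3, (3/11)ε). Then 0 < |t + 1| < δ forces both bounds, so |(-9t + 3)/(t + 7) − 2| < ε.

δ = min(3, (3/11)ε)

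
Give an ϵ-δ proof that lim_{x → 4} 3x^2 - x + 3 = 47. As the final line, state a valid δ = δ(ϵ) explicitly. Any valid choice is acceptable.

δ = min(1, ϵ/26)

Let ϵ > 0 be given. We want δ > 0 such that 0 < |x − 4| < δ implies |(3x^2 - x + 3) − 47| < ϵ.
(3x^2 - x + 3) − 47 = 3x^2 - x - 44 = (x − 4)(3x + 11).
So |(3x^2 - x + 3) − 47| = |x − 4|·|3x + 11|.
Assume first that |x − 4| < 1, so |x| < 5. Then |3x + 11| ≤ 3·5 + 11 = 26.
Hence |(3x^2 - x + 3) − 47| ≤ 26|x − 4| < ϵ provided |x − 4| < ϵ/26.
Choosing δ = min(1, ϵ/26) ensures both conditions, hence |(3x^2 - x + 3) − 47| < ϵ.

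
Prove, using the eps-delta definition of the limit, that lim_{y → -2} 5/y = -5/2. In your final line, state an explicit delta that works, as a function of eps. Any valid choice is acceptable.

Let eps > 0 be given. We seek delta > 0 such that 0 < |y + 2| < delta implies |5/y + 5/2| < eps.
|5/y + 5/2| = 5·|-2 − y|/(2·|y|) = 5|y + 2|/(2|y|).
Require delta ≤ 1 so that |y| > 2 − 1 = 1, hence 2|y| > 2.
Then |5/y + 5/2| < 5|y + 2|/2, which is < eps when |y + 2| < (2/5)eps.
Take delta = min(1, (2/5)eps). Then 0 < |y + 2| < delta gives both |y + 2| < 1 and |y + 2| < (2/5)eps, so |5/y + 5/2| < eps.

delta = min(1, (2/5)eps)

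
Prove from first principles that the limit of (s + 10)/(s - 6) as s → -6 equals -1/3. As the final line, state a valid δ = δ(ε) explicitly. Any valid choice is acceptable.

Let ε > 0 be given. We want δ > 0 with 0 < |s + 6| < δ ⇒ |(s + 10)/(s - 6) + 1/3| < ε.
Combining over a common denominator, (s + 10)/(s - 6) + 1/3 = [(s + 10)·(-12) − 4·(s - 6)] / [(-12)·(s - 6)] = -16(s + 6) / ((-12)(s - 6)).
So |(s + 10)/(s - 6) + 1/3| = 16|s + 6| / (12·|s − 6|).
Restrict δ ≤ 6. Then |s + 6| < 6 gives |s − 6| = |(s + 6) + (-12)| ≥ 12 − 6 = 6.
Hence |(s + 10)/(s - 6) + 1/3| < 16|s + 6|/(12·6) = (2/9)|s + 6|, which is < ε once |s + 6| < (9/2)ε.
Take δ = min(6, (9/2)ε). Then 0 < |s + 6| < δ forces both bounds, so |(s + 10)/(s - 6) + 1/3| < ε.

δ = min(6, (9/2)ε)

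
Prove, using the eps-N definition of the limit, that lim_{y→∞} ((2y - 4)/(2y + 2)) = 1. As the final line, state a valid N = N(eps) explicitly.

Suppose eps > 0. We seek N > 0 such that y > N implies |(2y - 4)/(2y + 2) − 1| < eps.
(2y - 4)/(2y + 2) − 1 = (2(2y - 4) − 2(2y + 2)) / (2(2y + 2)) = -12/(2(2y + 2)).
For y > 0 we have 2y + 2 > 2y, so |(2y - 4)/(2y + 2) − 1| = 12/(2(2y + 2)) < 12/(2·2y) = 3/y.
Thus |(2y - 4)/(2y + 2) − 1| < eps whenever y > 3/eps.
Take N = 3/eps. If y > N then |(2y - 4)/(2y + 2) − 1| < 3/y < eps.

N = 3/eps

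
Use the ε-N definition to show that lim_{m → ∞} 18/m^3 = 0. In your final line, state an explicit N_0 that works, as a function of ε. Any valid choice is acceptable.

N_0 = (18/ε)^{1/3}

Let ε > 0. For m ≥ 1, |18/m^3 − 0| = 18/m^3.
18/m^3 < ε ⇔ m^3 > 18/ε ⇔ m > (18/ε)^{1/3}.
Take N_0 = (18/ε)^{1/3}. Then m > N_0 implies 18/m^3 < ε.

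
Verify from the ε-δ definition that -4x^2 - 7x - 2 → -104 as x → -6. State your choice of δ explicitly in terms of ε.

δ = min(1, ε/45)

Suppose ε > 0. We want δ > 0 such that 0 < |x + 6| < δ implies |(-4x^2 - 7x - 2) + 104| < ε.
(-4x^2 - 7x - 2) + 104 = -4x^2 - 7x + 102 = (x + 6)(-4x + 17).
So |(-4x^2 - 7x - 2) + 104| = |x + 6|·|-4x + 17|.
Assume first that |x + 6| < 1, so |x| < 7. Then |-4x + 17| ≤ 4·7 + 17 = 45.
Hence |(-4x^2 - 7x - 2) + 104| ≤ 45|x + 6| < ε provided |x + 6| < ε/45.
Take δ = min(1, ε/45). Then 0 < |x + 6| < δ gives both |x + 6| < 1 and |x + 6| < ε/45, so |(-4x^2 - 7x - 2) + 104| < ε.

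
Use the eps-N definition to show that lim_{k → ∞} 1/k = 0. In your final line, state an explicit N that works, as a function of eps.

Fix eps > 0. For k ≥ 1, |1/k − 0| = 1/(k) ≤ 1/k.
We need 1/k < eps, i.e. k > 1/eps.
Take N = 1/eps. If k > N then |1/k| ≤ 1/k < eps.

N = 1/eps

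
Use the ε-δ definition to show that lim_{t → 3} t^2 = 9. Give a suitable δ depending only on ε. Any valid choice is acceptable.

Fix ε > 0. We seek δ > 0 with 0 < |t − 3| < δ ⇒ |t^2 − 9| < ε.
Factor: t^2 − 9 = (t − 3)(t + 3), so |t^2 − 9| = |t − 3|·|t + 3|.
Impose δ ≤ 2 so that |t| < 5; then |t + 3| ≤ 8.
Hence |t^2 − 9| ≤ 8|t − 3|, which is < ε once |t − 3| < ε/8.
Take δ = min(2, ε/8). If 0 < |t − 3| < δ then both bounds hold and |t^2 − 9| ≤ 8|t − 3| < 8·(ε/8) = ε.

δ = min(2, ε/8)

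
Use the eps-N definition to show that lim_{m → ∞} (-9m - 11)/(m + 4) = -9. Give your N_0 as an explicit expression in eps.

N_0 = 25/eps

Suppose eps > 0. For m ≥ 1, |(-9m - 11)/(m + 4) + 9| = |25|/((m + 4)) = 25/((m + 4)).
Since m + 4 ≥ m for m ≥ 1, this is ≤ 25/(m) = 25/m.
So |(-9m - 11)/(m + 4) + 9| < eps whenever m > 25/eps.
Take N_0 = 25/eps. If m > N_0 then |(-9m - 11)/(m + 4) + 9| ≤ 25/m < eps.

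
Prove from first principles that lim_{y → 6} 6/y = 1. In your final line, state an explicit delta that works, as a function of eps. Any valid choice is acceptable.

delta = min(3, 3eps)

Let eps > 0 be given. We seek delta > 0 such that 0 < |y − 6| < delta implies |6/y − 1| < eps.
|6/y − 1| = 6·|6 − y|/(6·|y|) = 6|y − 6|/(6|y|).
Restrict delta ≤ 3. Then |y − 6| < 3 gives |y| > 3, so 6|y| > 18.
Then |6/y − 1| < 6|y − 6|/18, which is < eps when |y − 6| < 3eps.
Take delta = min(3, 3eps). Then 0 < |y − 6| < delta gives both |y − 6| < 3 and |y − 6| < 3eps, so |6/y − 1| < eps.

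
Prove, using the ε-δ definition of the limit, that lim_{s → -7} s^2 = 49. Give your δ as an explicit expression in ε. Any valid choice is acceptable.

δ = min(2, ε/16)

Let ε > 0. We seek δ > 0 with 0 < |s + 7| < δ ⇒ |s^2 − 49| < ε.
Factor: s^2 − 49 = (s + 7)(s - 7), so |s^2 − 49| = |s + 7|·|s - 7|.
Restrict δ ≤ 2. Then |s + 7| < 2 gives |s| < 9, so by the triangle inequality |s - 7| ≤ 9 + 7 = 16.
Hence |s^2 − 49| ≤ 16|s + 7|, which is < ε once |s + 7| < ε/16.
Take δ = min(2, ε/16). If 0 < |s + 7| < δ then both bounds hold and |s^2 − 49| ≤ 16|s + 7| < 16·(ε/16) = ε.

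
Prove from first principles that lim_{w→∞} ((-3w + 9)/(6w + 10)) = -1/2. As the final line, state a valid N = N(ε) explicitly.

Suppose ε > 0. We seek N > 0 such that w > N implies |(-3w + 9)/(6w + 10) + 1/2| < ε.
(-3w + 9)/(6w + 10) + 1/2 = (6(-3w + 9) − (-3)(6w + 10)) / (6(6w + 10)) = 84/(6(6w + 10)).
For w > 0 we have 6w + 10 > 6w, so |(-3w + 9)/(6w + 10) + 1/2| = 84/(6(6w + 10)) < 84/(6·6w) = (7/3)/w.
Thus |(-3w + 9)/(6w + 10) + 1/2| < ε whenever w > (7/3)/ε.
Take N = (7/3)/ε. If w > N then |(-3w + 9)/(6w + 10) + 1/2| < (7/3)/w < ε.

N = (7/3)/ε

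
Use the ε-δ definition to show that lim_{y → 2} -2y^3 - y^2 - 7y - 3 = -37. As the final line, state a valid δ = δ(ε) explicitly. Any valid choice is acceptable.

Suppose ε > 0. We want δ > 0 such that 0 < |y − 2| < δ implies |(-2y^3 - y^2 - 7y - 3) + 37| < ε.
(-2y^3 - y^2 - 7y - 3) + 37 = -2y^3 - y^2 - 7y + 34 = (y − 2)(-2y^2 - 5y - 17).
So |(-2y^3 - y^2 - 7y - 3) + 37| = |y − 2|·|-2y^2 - 5y - 17|.
Require δ ≤ 1. Then |y − 2| < 1 gives |y| < 3, and by the triangle inequality |-2y^2 - 5y - 17| ≤ 2·3^2 + 5·3 + 17 = 50.
Hence |(-2y^3 - y^2 - 7y - 3) + 37| ≤ 50|y − 2| < ε provided |y − 2| < ε/50.
Choosing δ = min(1, ε/50) ensures both conditions, hence |(-2y^3 - y^2 - 7y - 3) + 37| < ε.

δ = min(1, ε/50)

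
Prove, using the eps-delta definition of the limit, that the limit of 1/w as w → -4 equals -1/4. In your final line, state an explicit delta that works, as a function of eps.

Let eps > 0. We seek delta > 0 such that 0 < |w + 4| < delta implies |1/w + 1/4| < eps.
|1/w + 1/4| = |-4 − w|/(4·|w|) = |w + 4|/(4|w|).
Require delta ≤ 2 so that |w| > 4 − 2 = 2, hence 4|w| > 8.
Then |1/w + 1/4| < |w + 4|/8, which is < eps when |w + 4| < 8eps.
Take delta = min(2, 8eps). Then 0 < |w + 4| < delta gives both |w + 4| < 2 and |w + 4| < 8eps, so |1/w + 1/4| < eps.

delta = min(2, 8eps)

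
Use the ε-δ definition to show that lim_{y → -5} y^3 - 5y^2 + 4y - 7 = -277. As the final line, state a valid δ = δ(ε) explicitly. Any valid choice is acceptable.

Let ε > 0. We want δ > 0 such that 0 < |y + 5| < δ implies |(y^3 - 5y^2 + 4y - 7) + 277| < ε.
(y^3 - 5y^2 + 4y - 7) + 277 = y^3 - 5y^2 + 4y + 270 = (y + 5)(y^2 - 10y + 54).
So |(y^3 - 5y^2 + 4y - 7) + 277| = |y + 5|·|y^2 - 10y + 54|.
Assume first that |y + 5| < 1, so |y| < 6. Then |y^2 - 10y + 54| ≤ 6^2 + 10·6 + 54 = 150.
Hence |(y^3 - 5y^2 + 4y - 7) + 277| ≤ 150|y + 5| < ε provided |y + 5| < ε/150.
Take δ = min(1, ε/150). Then 0 < |y + 5| < δ gives both |y + 5| < 1 and |y + 5| < ε/150, so |(y^3 - 5y^2 + 4y - 7) + 277| < ε.

δ = min(1, ε/150)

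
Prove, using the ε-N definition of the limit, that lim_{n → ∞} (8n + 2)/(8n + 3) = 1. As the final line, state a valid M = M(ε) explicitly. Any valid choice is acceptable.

Suppose ε > 0. For n ≥ 1, |(8n + 2)/(8n + 3) − 1| = |-8|/(8(8n + 3)) = 8/(8(8n + 3)).
Since 8n + 3 ≥ 8n for n ≥ 1, this is ≤ 8/(8·8n) = (1/8)/n.
So |(8n + 2)/(8n + 3) − 1| < ε whenever n > (1/8)/ε.
Take M = (1/8)/ε. If n > M then |(8n + 2)/(8n + 3) − 1| ≤ (1/8)/n < ε.

M = (1/8)/ε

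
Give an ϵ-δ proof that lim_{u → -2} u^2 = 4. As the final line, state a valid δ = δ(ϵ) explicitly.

Fix ϵ > 0. We seek δ > 0 with 0 < |u + 2| < δ ⇒ |u^2 − 4| < ϵ.
Factor: u^2 − 4 = (u + 2)(u - 2), so |u^2 − 4| = |u + 2|·|u - 2|.
Impose δ ≤ 2 so that |u| < 4; then |u - 2| ≤ 6.
Hence |u^2 − 4| ≤ 6|u + 2|, which is < ϵ once |u + 2| < ϵ/6.
Take δ = min(2, ϵ/6). If 0 < |u + 2| < δ then both bounds hold and |u^2 − 4| ≤ 6|u + 2| < 6·(ϵ/6) = ϵ.

δ = min(2, ϵ/6)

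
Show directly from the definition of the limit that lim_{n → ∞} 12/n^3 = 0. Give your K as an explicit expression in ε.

Fix ε > 0. For n ≥ 1, |12/n^3 − 0| = 12/n^3.
12/n^3 < ε ⇔ n^3 > 12/ε ⇔ n > (12/ε)^{1/3}.
Take K = (12/ε)^{1/3}. Then n > K implies 12/n^3 < ε.

K = (12/ε)^{1/3}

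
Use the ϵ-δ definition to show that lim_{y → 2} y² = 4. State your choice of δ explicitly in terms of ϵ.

Fix ϵ > 0. We seek δ > 0 with 0 < |y − 2| < δ ⇒ |y² − 4| < ϵ.
Factor: y² − 4 = (y − 2)(y + 2), so |y² − 4| = |y − 2|·|y + 2|.
Impose δ ≤ 2 so that |y| < 4; then |y + 2| ≤ 6.
Hence |y² − 4| ≤ 6|y − 2|, which is < ϵ once |y − 2| < ϵ/6.
Take δ = min(2, ϵ/6). If 0 < |y − 2| < δ then both bounds hold and |y² − 4| ≤ 6|y − 2| < 6·(ϵ/6) = ϵ.

δ = min(2, ϵ/6)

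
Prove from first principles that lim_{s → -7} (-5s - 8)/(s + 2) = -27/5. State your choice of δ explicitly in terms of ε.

δ = min(5/2, (25/4)ε)

Let ε > 0. We want δ > 0 with 0 < |s + 7| < δ ⇒ |(-5s - 8)/(s + 2) + 27/5| < ε.
Combining over a common denominator, (-5s - 8)/(s + 2) + 27/5 = [(-5s - 8)·(-5) − 27·(s + 2)] / [(-5)·(s + 2)] = -2(s + 7) / ((-5)(s + 2)).
So |(-5s - 8)/(s + 2) + 27/5| = 2|s + 7| / (5·|s + 2|).
Restrict δ ≤ 5/2. Then |s + 7| < 5/2 gives |s + 2| = |(s + 7) + (-5)| ≥ 5 − 5/2 = 5/2.
Hence |(-5s - 8)/(s + 2) + 27/5| < 2|s + 7|/(5·(5/2)) = (4/25)|s + 7|, which is < ε once |s + 7| < (25/4)ε.
Take δ = min(5/2, (25/4)ε). Then 0 < |s + 7| < δ forces both bounds, so |(-5s - 8)/(s + 2) + 27/5| < ε.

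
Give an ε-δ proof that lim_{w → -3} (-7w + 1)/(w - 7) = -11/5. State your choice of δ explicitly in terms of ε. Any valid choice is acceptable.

Fix ε > 0. We want δ > 0 with 0 < |w + 3| < δ ⇒ |(-7w + 1)/(w - 7) + 11/5| < ε.
Combining over a common denominator, (-7w + 1)/(w - 7) + 11/5 = [(-7w + 1)·(-10) − 22·(w - 7)] / [(-10)·(w - 7)] = 48(w + 3) / ((-10)(w - 7)).
So |(-7w + 1)/(w - 7) + 11/5| = 48|w + 3| / (10·|w − 7|).
Restrict δ ≤ 5. Then |w + 3| < 5 gives |w − 7| = |(w + 3) + (-10)| ≥ 10 − 5 = 5.
Hence |(-7w + 1)/(w - 7) + 11/5| < 48|w + 3|/(10·5) = (24/25)|w + 3|, which is < ε once |w + 3| < (25/24)ε.
Take δ = min(5, (25/24)ε). Then 0 < |w + 3| < δ forces both bounds, so |(-7w + 1)/(w - 7) + 11/5| < ε.

δ = min(5, (25/24)ε)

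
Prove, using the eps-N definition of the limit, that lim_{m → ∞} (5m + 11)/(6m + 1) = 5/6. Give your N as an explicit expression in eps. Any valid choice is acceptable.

Let eps > 0. For m ≥ 1, |(5m + 11)/(6m + 1) − (5/6)| = |61|/(6(6m + 1)) = 61/(6(6m + 1)).
Since 6m + 1 ≥ 6m for m ≥ 1, this is ≤ 61/(6·6m) = (61/36)/m.
So |(5m + 11)/(6m + 1) − (5/6)| < eps whenever m > (61/36)/eps.
Take N = (61/36)/eps. If m > N then |(5m + 11)/(6m + 1) − (5/6)| ≤ (61/36)/m < eps.

N = (61/36)/eps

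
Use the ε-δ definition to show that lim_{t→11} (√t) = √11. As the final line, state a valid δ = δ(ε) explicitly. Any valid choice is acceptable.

δ = min(11, √11·ε)

Let ε > 0. We want δ > 0 such that 0 < |t − 11| < δ implies |√t − √11| < ε.
Rationalise: √t − √11 = (t − 11)/(√t + √11), so |√t − √11| = |t − 11|/(√t + √11).
Restrict δ ≤ 11 so that |t − 11| < 11 forces t > 0, and then √t + √11 > √11.
Hence |√t − √11| < |t − 11|/√11, which is < ε once |t − 11| < √11·ε.
Take δ = min(11, √11·ε). If 0 < |t − 11| < δ then t > 0 and |√t − √11| < |t − 11|/√11 < ε.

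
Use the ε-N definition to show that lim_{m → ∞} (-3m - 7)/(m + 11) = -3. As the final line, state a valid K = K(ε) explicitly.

K = 26/ε

Suppose ε > 0. For m ≥ 1, |(-3m - 7)/(m + 11) + 3| = |26|/((m + 11)) = 26/((m + 11)).
Since m + 11 ≥ m for m ≥ 1, this is ≤ 26/(m) = 26/m.
So |(-3m - 7)/(m + 11) + 3| < ε whenever m > 26/ε.
Take K = 26/ε. If m > K then |(-3m - 7)/(m + 11) + 3| ≤ 26/m < ε.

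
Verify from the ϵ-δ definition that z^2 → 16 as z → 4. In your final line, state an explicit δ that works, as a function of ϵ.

δ = min(2, ϵ/10)

Suppose ϵ > 0. We seek δ > 0 with 0 < |z − 4| < δ ⇒ |z^2 − 16| < ϵ.
Factor: z^2 − 16 = (z − 4)(z + 4), so |z^2 − 16| = |z − 4|·|z + 4|.
Impose δ ≤ 2 so that |z| < 6; then |z + 4| ≤ 10.
Hence |z^2 − 16| ≤ 10|z − 4|, which is < ϵ once |z − 4| < ϵ/10.
Take δ = min(2, ϵ/10). If 0 < |z − 4| < δ then both bounds hold and |z^2 − 16| ≤ 10|z − 4| < 10·(ϵ/10) = ϵ.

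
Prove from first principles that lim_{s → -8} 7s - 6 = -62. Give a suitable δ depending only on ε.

Let ε > 0 be given. We need δ > 0 so that 0 < |s + 8| < δ implies |(7s - 6) + 62| < ε.
Since (7s - 6) + 62 = 7(s + 8), we have |(7s - 6) + 62| = 7|s + 8|.
So 7|s + 8| < ε exactly when |s + 8| < ε/7.
Take δ = ε/7. If 0 < |s + 8| < δ then |(7s - 6) + 62| = 7|s + 8| < 7·(ε/7) = ε.

δ = ε/7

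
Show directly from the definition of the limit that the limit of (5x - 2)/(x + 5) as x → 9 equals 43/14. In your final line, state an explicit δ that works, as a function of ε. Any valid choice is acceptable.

δ = min(7, (98/27)ε)

Let ε > 0. We want δ > 0 with 0 < |x − 9| < δ ⇒ |(5x - 2)/(x + 5) − (43/14)| < ε.
Combining over a common denominator, (5x - 2)/(x + 5) − (43/14) = [(5x - 2)·14 − 43·(x + 5)] / [14·(x + 5)] = 27(x − 9) / (14(x + 5)).
So |(5x - 2)/(x + 5) − (43/14)| = 27|x − 9| / (14·|x + 5|).
Require δ ≤ 7, so |x + 5| ≥ |14| − |x − 9| > 14 − 7 = 7.
Hence |(5x - 2)/(x + 5) − (43/14)| < 27|x − 9|/(14·7) = (27/98)|x − 9|, which is < ε once |x − 9| < (98/27)ε.
Take δ = min(7, (98/27)ε). Then 0 < |x − 9| < δ forces both bounds, so |(5x - 2)/(x + 5) − (43/14)| < ε.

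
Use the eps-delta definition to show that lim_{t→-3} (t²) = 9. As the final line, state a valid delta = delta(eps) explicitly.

delta = min(1, eps/7)

Fix eps > 0. We seek delta > 0 with 0 < |t + 3| < delta ⇒ |t² − 9| < eps.
Factor: t² − 9 = (t + 3)(t - 3), so |t² − 9| = |t + 3|·|t - 3|.
Restrict delta ≤ 1. Then |t + 3| < 1 gives |t| < 4, so by the triangle inequality |t - 3| ≤ 4 + 3 = 7.
Hence |t² − 9| ≤ 7|t + 3|, which is < eps once |t + 3| < eps/7.
Take delta = min(1, eps/7). If 0 < |t + 3| < delta then both bounds hold and |t² − 9| ≤ 7|t + 3| < 7·(eps/7) = eps.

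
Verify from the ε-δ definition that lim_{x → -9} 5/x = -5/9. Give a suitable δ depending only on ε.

δ = min(9/2, (81/10)ε)

Fix ε > 0. We seek δ > 0 such that 0 < |x + 9| < δ implies |5/x + 5/9| < ε.
|5/x + 5/9| = 5·|-9 − x|/(9·|x|) = 5|x + 9|/(9|x|).
Restrict δ ≤ 9/2. Then |x + 9| < 9/2 gives |x| > 9/2, so 9|x| > 81/2.
Then |5/x + 5/9| < 5|x + 9|/(81/2), which is < ε when |x + 9| < (81/10)ε.
Take δ = min(9/2, (81/10)ε). Then 0 < |x + 9| < δ gives both |x + 9| < 9/2 and |x + 9| < (81/10)ε, so |5/x + 5/9| < ε.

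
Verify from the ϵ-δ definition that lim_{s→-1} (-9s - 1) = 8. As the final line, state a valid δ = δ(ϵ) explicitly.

Fix ϵ > 0. We need δ > 0 so that 0 < |s + 1| < δ implies |(-9s - 1) − 8| < ϵ.
Since (-9s - 1) − 8 = -9(s + 1), we have |(-9s - 1) − 8| = 9|s + 1|.
So 9|s + 1| < ϵ exactly when |s + 1| < ϵ/9.
Take δ = ϵ/9. If 0 < |s + 1| < δ then |(-9s - 1) − 8| = 9|s + 1| < 9·(ϵ/9) = ϵ.

δ = ϵ/9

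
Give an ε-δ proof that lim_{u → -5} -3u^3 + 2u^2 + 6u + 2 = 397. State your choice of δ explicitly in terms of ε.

δ = min(1, ε/289)

Suppose ε > 0. We want δ > 0 such that 0 < |u + 5| < δ implies |(-3u^3 + 2u^2 + 6u + 2) − 397| < ε.
(-3u^3 + 2u^2 + 6u + 2) − 397 = -3u^3 + 2u^2 + 6u - 395 = (u + 5)(-3u^2 + 17u - 79).
So |(-3u^3 + 2u^2 + 6u + 2) − 397| = |u + 5|·|-3u^2 + 17u - 79|.
Require δ ≤ 1. Then |u + 5| < 1 gives |u| < 6, and by the triangle inequality |-3u^2 + 17u - 79| ≤ 3·6^2 + 17·6 + 79 = 289.
Hence |(-3u^3 + 2u^2 + 6u + 2) − 397| ≤ 289|u + 5| < ε provided |u + 5| < ε/289.
Choosing δ = min(1, ε/289) ensures both conditions, hence |(-3u^3 + 2u^2 + 6u + 2) − 397| < ε.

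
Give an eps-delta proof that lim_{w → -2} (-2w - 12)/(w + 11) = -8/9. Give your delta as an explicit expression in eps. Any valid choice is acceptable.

Let eps > 0. We want delta > 0 with 0 < |w + 2| < delta ⇒ |(-2w - 12)/(w + 11) + 8/9| < eps.
Combining over a common denominator, (-2w - 12)/(w + 11) + 8/9 = [(-2w - 12)·9 − (-8)·(w + 11)] / [9·(w + 11)] = -10(w + 2) / (9(w + 11)).
So |(-2w - 12)/(w + 11) + 8/9| = 10|w + 2| / (9·|w + 11|).
Require delta ≤ 9/2, so |w + 11| ≥ |9| − |w + 2| > 9 − 9/2 = 9/2.
Hence |(-2w - 12)/(w + 11) + 8/9| < 10|w + 2|/(9·(9/2)) = (20/81)|w + 2|, which is < eps once |w + 2| < (81/20)eps.
Take delta = min(9/2, (81/20)eps). Then 0 < |w + 2| < delta forces both bounds, so |(-2w - 12)/(w + 11) + 8/9| < eps.

delta = min(9/2, (81/20)eps)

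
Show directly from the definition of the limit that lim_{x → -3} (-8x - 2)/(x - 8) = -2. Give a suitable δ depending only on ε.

δ = min(11/2, (11/12)ε)

Let ε > 0. We want δ > 0 with 0 < |x + 3| < δ ⇒ |(-8x - 2)/(x - 8) + 2| < ε.
Combining over a common denominator, (-8x - 2)/(x - 8) + 2 = [(-8x - 2)·(-11) − 22·(x - 8)] / [(-11)·(x - 8)] = 66(x + 3) / ((-11)(x - 8)).
So |(-8x - 2)/(x - 8) + 2| = 66|x + 3| / (11·|x − 8|).
Require δ ≤ 11/2, so |x − 8| ≥ |-11| − |x + 3| > 11 − 11/2 = 11/2.
Hence |(-8x - 2)/(x - 8) + 2| < 66|x + 3|/(11·(11/2)) = (12/11)|x + 3|, which is < ε once |x + 3| < (11/12)ε.
Take δ = min(11/2, (11/12)ε). Then 0 < |x + 3| < δ forces both bounds, so |(-8x - 2)/(x - 8) + 2| < ε.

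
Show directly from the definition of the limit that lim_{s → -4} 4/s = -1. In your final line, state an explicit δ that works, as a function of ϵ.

Let ϵ > 0. We seek δ > 0 such that 0 < |s + 4| < δ implies |4/s + 1| < ϵ.
|4/s + 1| = 4·|-4 − s|/(4·|s|) = 4|s + 4|/(4|s|).
Require δ ≤ 2 so that |s| > 4 − 2 = 2, hence 4|s| > 8.
Then |4/s + 1| < 4|s + 4|/8, which is < ϵ when |s + 4| < 2ϵ.
Take δ = min(2, 2ϵ). Then 0 < |s + 4| < δ gives both |s + 4| < 2 and |s + 4| < 2ϵ, so |4/s + 1| < ϵ.

δ = min(2, 2ϵ)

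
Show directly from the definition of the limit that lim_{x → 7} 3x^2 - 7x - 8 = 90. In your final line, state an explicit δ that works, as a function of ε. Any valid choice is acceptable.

Fix ε > 0. We want δ > 0 such that 0 < |x − 7| < δ implies |(3x^2 - 7x - 8) − 90| < ε.
(3x^2 - 7x - 8) − 90 = 3x^2 - 7x - 98 = (x − 7)(3x + 14).
So |(3x^2 - 7x - 8) − 90| = |x − 7|·|3x + 14|.
Assume first that |x − 7| < 2, so |x| < 9. Then |3x + 14| ≤ 3·9 + 14 = 41.
Hence |(3x^2 - 7x - 8) − 90| ≤ 41|x − 7| < ε provided |x − 7| < ε/41.
Take δ = min(2, ε/41). Then 0 < |x − 7| < δ gives both |x − 7| < 2 and |x − 7| < ε/41, so |(3x^2 - 7x - 8) − 90| < ε.

δ = min(2, ε/41)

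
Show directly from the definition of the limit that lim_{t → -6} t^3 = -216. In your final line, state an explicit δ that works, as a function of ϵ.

Let ϵ > 0. We seek δ > 0 with 0 < |t + 6| < δ ⇒ |t^3 + 216| < ϵ.
Factor: t^3 + 216 = (t + 6)(t^2 - 6t + 36), so |t^3 + 216| = |t + 6|·|t^2 - 6t + 36|.
Restrict δ ≤ 1. Then |t + 6| < 1 gives |t| < 7, so by the triangle inequality |t^2 - 6t + 36| ≤ 7^2 + 6·7 + 36 = 127.
Hence |t^3 + 216| ≤ 127|t + 6|, which is < ϵ once |t + 6| < ϵ/127.
Take δ = min(1, ϵ/127). If 0 < |t + 6| < δ then both bounds hold and |t^3 + 216| ≤ 127|t + 6| < 127·(ϵ/127) = ϵ.

δ = min(1, ϵ/127)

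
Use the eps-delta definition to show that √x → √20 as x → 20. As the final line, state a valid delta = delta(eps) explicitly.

Suppose eps > 0. We want delta > 0 such that 0 < |x − 20| < delta implies |√x − √20| < eps.
Multiplying by the conjugate, |√x − √20| = |x − 20|/(√x + √20).
Restrict delta ≤ 20 so that |x − 20| < 20 forces x > 0, and then √x + √20 > √20.
Hence |√x − √20| < |x − 20|/√20, which is < eps once |x − 20| < √20·eps.
Take delta = min(20, √20·eps). If 0 < |x − 20| < delta then x > 0 and |√x − √20| < |x − 20|/√20 < eps.

delta = min(20, √20·eps)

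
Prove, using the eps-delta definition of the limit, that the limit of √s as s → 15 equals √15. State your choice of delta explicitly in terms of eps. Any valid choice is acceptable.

Fix eps > 0. We want delta > 0 such that 0 < |s − 15| < delta implies |√s − √15| < eps.
Multiplying by the conjugate, |√s − √15| = |s − 15|/(√s + √15).
Restrict delta ≤ 15 so that |s − 15| < 15 forces s > 0, and then √s + √15 > √15.
Hence |√s − √15| < |s − 15|/√15, which is < eps once |s − 15| < √15·eps.
Take delta = min(15, √15·eps). If 0 < |s − 15| < delta then s > 0 and |√s − √15| < |s − 15|/√15 < eps.

delta = min(15, √15·eps)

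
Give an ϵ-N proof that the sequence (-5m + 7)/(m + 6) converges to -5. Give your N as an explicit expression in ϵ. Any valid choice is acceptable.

N = 37/ϵ

Let ϵ > 0. For m ≥ 1, |(-5m + 7)/(m + 6) + 5| = |37|/((m + 6)) = 37/((m + 6)).
Since m + 6 ≥ m for m ≥ 1, this is ≤ 37/(m) = 37/m.
So |(-5m + 7)/(m + 6) + 5| < ϵ whenever m > 37/ϵ.
Take N = 37/ϵ. If m > N then |(-5m + 7)/(m + 6) + 5| ≤ 37/m < ϵ.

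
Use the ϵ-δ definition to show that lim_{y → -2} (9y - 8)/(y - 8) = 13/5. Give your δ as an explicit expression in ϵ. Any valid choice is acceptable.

δ = min(5, (25/32)ϵ)

Let ϵ > 0 be given. We want δ > 0 with 0 < |y + 2| < δ ⇒ |(9y - 8)/(y - 8) − (13/5)| < ϵ.
Combining over a common denominator, (9y - 8)/(y - 8) − (13/5) = [(9y - 8)·(-10) − (-26)·(y - 8)] / [(-10)·(y - 8)] = -64(y + 2) / ((-10)(y - 8)).
So |(9y - 8)/(y - 8) − (13/5)| = 64|y + 2| / (10·|y − 8|).
Restrict δ ≤ 5. Then |y + 2| < 5 gives |y − 8| = |(y + 2) + (-10)| ≥ 10 − 5 = 5.
Hence |(9y - 8)/(y - 8) − (13/5)| < 64|y + 2|/(10·5) = (32/25)|y + 2|, which is < ϵ once |y + 2| < (25/32)ϵ.
Take δ = min(5, (25/32)ϵ). Then 0 < |y + 2| < δ forces both bounds, so |(9y - 8)/(y - 8) − (13/5)| < ϵ.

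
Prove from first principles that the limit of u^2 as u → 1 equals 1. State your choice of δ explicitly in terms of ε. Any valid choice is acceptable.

δ = min(2, ε/4)

Let ε > 0. We seek δ > 0 with 0 < |u − 1| < δ ⇒ |u^2 − 1| < ε.
Factor: u^2 − 1 = (u − 1)(u + 1), so |u^2 − 1| = |u − 1|·|u + 1|.
Restrict δ ≤ 2. Then |u − 1| < 2 gives |u| < 3, so by the triangle inequality |u + 1| ≤ 3 + 1 = 4.
Hence |u^2 − 1| ≤ 4|u − 1|, which is < ε once |u − 1| < ε/4.
Take δ = min(2, ε/4). If 0 < |u − 1| < δ then both bounds hold and |u^2 − 1| ≤ 4|u − 1| < 4·(ε/4) = ε.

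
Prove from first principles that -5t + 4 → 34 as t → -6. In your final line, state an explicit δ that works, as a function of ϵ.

δ = ϵ/5

Let ϵ > 0 be given. We need δ > 0 so that 0 < |t + 6| < δ implies |(-5t + 4) − 34| < ϵ.
|(-5t + 4) − 34| = |-5t - 30| = 5|t + 6|.
Thus it suffices that |t + 6| < ϵ/5.
Choosing δ = ϵ/5 gives |(-5t + 4) − 34| = 5|t + 6| < ϵ whenever |t + 6| < δ.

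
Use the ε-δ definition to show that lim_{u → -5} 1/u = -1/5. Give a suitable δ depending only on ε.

Suppose ε > 0. We seek δ > 0 such that 0 < |u + 5| < δ implies |1/u + 1/5| < ε.
|1/u + 1/5| = |-5 − u|/(5·|u|) = |u + 5|/(5|u|).
Restrict δ ≤ 5/2. Then |u + 5| < 5/2 gives |u| > 5/2, so 5|u| > 25/2.
Then |1/u + 1/5| < |u + 5|/(25/2), which is < ε when |u + 5| < (25/2)ε.
Take δ = min(5/2, (25/2)ε). Then 0 < |u + 5| < δ gives both |u + 5| < 5/2 and |u + 5| < (25/2)ε, so |1/u + 1/5| < ε.

δ = min(5/2, (25/2)ε)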